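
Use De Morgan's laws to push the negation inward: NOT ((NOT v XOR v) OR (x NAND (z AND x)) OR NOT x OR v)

NOT (NOT v XOR v) AND NOT (x NAND (z AND x)) AND x AND NOT v
De Morgan's: NOT(OR of terms) = AND of negations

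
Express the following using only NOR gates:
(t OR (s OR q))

((t NOR ((s NOR q) NOR (s NOR q))) NOR (t NOR ((s NOR q) NOR (s NOR q))))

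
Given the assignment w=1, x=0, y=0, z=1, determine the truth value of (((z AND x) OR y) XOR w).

Substituting: (((1 AND 0) OR 0) XOR 1)
= 1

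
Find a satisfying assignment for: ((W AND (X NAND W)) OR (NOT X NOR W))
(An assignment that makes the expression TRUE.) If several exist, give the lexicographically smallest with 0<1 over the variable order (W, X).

W=0, X=1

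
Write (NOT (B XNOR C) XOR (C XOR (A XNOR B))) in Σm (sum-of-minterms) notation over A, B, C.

Σm(0, 1, 2, 3) = (NOT A AND NOT B AND NOT C) OR (NOT A AND NOT B AND C) OR (NOT A AND B AND NOT C) OR (NOT A AND B AND C)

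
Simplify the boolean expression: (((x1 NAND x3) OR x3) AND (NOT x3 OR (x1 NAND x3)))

By distribution ((E OR v) AND (E OR NOT v) = E):
= (x1 NAND x3)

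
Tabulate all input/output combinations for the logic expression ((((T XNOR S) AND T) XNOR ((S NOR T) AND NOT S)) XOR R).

R | S | T | Output
------------------
0 | 0 | 0 | 0
0 | 0 | 1 | 1
0 | 1 | 0 | 1
0 | 1 | 1 | 0
1 | 0 | 0 | 1
1 | 0 | 1 | 0
1 | 1 | 0 | 0
1 | 1 | 1 | 1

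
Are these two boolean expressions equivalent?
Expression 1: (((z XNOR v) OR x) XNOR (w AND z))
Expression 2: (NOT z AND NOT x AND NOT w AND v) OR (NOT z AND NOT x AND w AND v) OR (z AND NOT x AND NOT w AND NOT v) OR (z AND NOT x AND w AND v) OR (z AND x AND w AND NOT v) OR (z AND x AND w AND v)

Yes, they are equivalent — the two output columns agree on all 16 assignments:
z | x | w | v | Expression 1 | Expression 2
-------------------------------------------
0 | 0 | 0 | 0 | 0 | 0
0 | 0 | 0 | 1 | 1 | 1
0 | 0 | 1 | 0 | 0 | 0
0 | 0 | 1 | 1 | 1 | 1
0 | 1 | 0 | 0 | 0 | 0
0 | 1 | 0 | 1 | 0 | 0
0 | 1 | 1 | 0 | 0 | 0
0 | 1 | 1 | 1 | 0 | 0
1 | 0 | 0 | 0 | 1 | 1
1 | 0 | 0 | 1 | 0 | 0
1 | 0 | 1 | 0 | 0 | 0
1 | 0 | 1 | 1 | 1 | 1
1 | 1 | 0 | 0 | 0 | 0
1 | 1 | 0 | 1 | 0 | 0
1 | 1 | 1 | 0 | 1 | 1
1 | 1 | 1 | 1 | 1 | 1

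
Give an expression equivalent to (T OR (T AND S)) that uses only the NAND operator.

((T NAND T) NAND (((T NAND S) NAND (T NAND S)) NAND ((T NAND S) NAND (T NAND S))))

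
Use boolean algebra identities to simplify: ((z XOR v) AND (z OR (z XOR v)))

By absorption (E AND (E OR v) = E):
= (z XOR v)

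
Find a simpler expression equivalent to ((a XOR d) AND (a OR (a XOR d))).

By absorption (E AND (E OR v) = E):
= (a XOR d)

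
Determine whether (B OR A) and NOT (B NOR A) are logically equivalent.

Yes, they are equivalent — the two output columns agree on all 4 assignments:
B | A | Expression 1 | Expression 2
-----------------------------------
0 | 0 | 0 | 0
0 | 1 | 1 | 1
1 | 0 | 1 | 1
1 | 1 | 1 | 1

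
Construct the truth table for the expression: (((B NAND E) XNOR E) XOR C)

B | E | C | Output
------------------
0 | 0 | 0 | 0
0 | 0 | 1 | 1
0 | 1 | 0 | 1
0 | 1 | 1 | 0
1 | 0 | 0 | 0
1 | 0 | 1 | 1
1 | 1 | 0 | 0
1 | 1 | 1 | 1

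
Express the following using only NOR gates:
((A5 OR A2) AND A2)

((((A5 NOR A2) NOR (A5 NOR A2)) NOR ((A5 NOR A2) NOR (A5 NOR A2))) NOR (A2 NOR A2))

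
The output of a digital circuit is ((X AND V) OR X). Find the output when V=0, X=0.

Substituting: ((0 AND 0) OR 0)
= 0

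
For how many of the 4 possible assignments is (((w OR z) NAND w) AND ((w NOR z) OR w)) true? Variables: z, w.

Satisfying assignments: (0,0)
Count: 1 out of 4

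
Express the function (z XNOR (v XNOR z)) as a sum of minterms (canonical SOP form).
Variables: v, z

Σm(2, 3) = (v AND NOT z) OR (v AND z)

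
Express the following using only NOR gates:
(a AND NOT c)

((a NOR a) NOR ((c NOR c) NOR (c NOR c)))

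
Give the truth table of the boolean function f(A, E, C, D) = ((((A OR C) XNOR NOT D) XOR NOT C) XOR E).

A | E | C | D | Output
----------------------
0 | 0 | 0 | 0 | 1
0 | 0 | 0 | 1 | 0
0 | 0 | 1 | 0 | 1
0 | 0 | 1 | 1 | 0
0 | 1 | 0 | 0 | 0
0 | 1 | 0 | 1 | 1
0 | 1 | 1 | 0 | 0
0 | 1 | 1 | 1 | 1
1 | 0 | 0 | 0 | 0
1 | 0 | 0 | 1 | 1
1 | 0 | 1 | 0 | 1
1 | 0 | 1 | 1 | 0
1 | 1 | 0 | 0 | 1
1 | 1 | 0 | 1 | 0
1 | 1 | 1 | 0 | 0
1 | 1 | 1 | 1 | 1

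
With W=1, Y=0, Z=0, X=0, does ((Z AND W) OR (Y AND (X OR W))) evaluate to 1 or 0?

Substituting: ((0 AND 1) OR (0 AND (0 OR 1)))
= 0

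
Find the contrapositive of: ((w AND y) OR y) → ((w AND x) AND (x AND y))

Contrapositive: NOT ((w AND x) AND (x AND y)) → NOT ((w AND y) OR y)
Note: A statement and its contrapositive are logically equivalent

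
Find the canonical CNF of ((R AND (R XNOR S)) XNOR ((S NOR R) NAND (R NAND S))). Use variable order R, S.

(R OR NOT S) AND (NOT R OR S)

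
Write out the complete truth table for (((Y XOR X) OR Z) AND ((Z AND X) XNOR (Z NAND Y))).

Z | X | Y | Output
------------------
0 | 0 | 0 | 0
0 | 0 | 1 | 0
0 | 1 | 0 | 0
0 | 1 | 1 | 0
1 | 0 | 0 | 0
1 | 0 | 1 | 1
1 | 1 | 0 | 1
1 | 1 | 1 | 0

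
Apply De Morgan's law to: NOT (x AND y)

NOT x OR NOT y
De Morgan's: NOT(AND of terms) = OR of negations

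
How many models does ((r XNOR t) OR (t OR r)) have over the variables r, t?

Satisfying assignments: (0,0), (0,1), (1,0), (1,1)
Count: 4 out of 4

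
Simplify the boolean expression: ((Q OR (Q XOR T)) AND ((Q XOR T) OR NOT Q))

By distribution ((E OR v) AND (E OR NOT v) = E):
= (Q XOR T)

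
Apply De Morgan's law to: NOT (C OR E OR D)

NOT C AND NOT E AND NOT D
De Morgan's: NOT(OR of terms) = AND of negations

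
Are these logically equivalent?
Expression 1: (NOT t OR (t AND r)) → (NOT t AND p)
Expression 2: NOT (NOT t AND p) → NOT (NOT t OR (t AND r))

Yes, Contrapositive is always equivalent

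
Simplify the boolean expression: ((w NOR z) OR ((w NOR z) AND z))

By absorption (E OR (E AND v) = E):
= (w NOR z)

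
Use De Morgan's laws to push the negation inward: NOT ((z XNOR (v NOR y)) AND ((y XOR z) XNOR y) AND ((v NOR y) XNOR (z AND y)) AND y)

NOT (z XNOR (v NOR y)) OR NOT ((y XOR z) XNOR y) OR NOT ((v NOR y) XNOR (z AND y)) OR NOT y
De Morgan's: NOT(AND of terms) = OR of negations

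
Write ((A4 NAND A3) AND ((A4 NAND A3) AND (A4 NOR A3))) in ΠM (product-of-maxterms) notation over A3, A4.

ΠM(1, 2, 3) = (A3 OR NOT A4) AND (NOT A3 OR A4) AND (NOT A3 OR NOT A4)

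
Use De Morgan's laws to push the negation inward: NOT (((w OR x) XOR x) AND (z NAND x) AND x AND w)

NOT ((w OR x) XOR x) OR NOT (z NAND x) OR NOT x OR NOT w
De Morgan's: NOT(AND of terms) = OR of negations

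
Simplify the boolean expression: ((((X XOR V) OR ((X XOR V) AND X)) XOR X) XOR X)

By XOR self-cancellation ((E XOR v) XOR v = E) then absorption (E OR (E AND v) = E):
= (X XOR V)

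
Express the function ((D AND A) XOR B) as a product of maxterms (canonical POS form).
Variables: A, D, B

ΠM(0, 2, 4, 7) = (A OR D OR B) AND (A OR NOT D OR B) AND (NOT A OR D OR B) AND (NOT A OR NOT D OR NOT B)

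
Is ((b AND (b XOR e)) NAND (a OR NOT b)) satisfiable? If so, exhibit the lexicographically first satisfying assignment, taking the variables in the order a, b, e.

a=0, b=0, e=0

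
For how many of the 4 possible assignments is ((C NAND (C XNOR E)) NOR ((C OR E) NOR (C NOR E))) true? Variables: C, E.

Satisfying assignments: (1,1)
Count: 1 out of 4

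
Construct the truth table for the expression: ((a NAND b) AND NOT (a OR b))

a | b | Output
--------------
0 | 0 | 1
0 | 1 | 0
1 | 0 | 0
1 | 1 | 0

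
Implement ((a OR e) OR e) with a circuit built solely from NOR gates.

((((a NOR e) NOR (a NOR e)) NOR e) NOR (((a NOR e) NOR (a NOR e)) NOR e))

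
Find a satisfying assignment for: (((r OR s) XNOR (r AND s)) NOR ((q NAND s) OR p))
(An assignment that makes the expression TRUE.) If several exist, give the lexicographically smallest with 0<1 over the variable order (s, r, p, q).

s=1, r=0, p=0, q=1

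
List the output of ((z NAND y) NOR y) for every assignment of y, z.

y | z | Output
--------------
0 | 0 | 0
0 | 1 | 0
1 | 0 | 0
1 | 1 | 0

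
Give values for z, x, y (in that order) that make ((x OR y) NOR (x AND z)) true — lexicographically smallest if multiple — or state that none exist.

z=0, x=0, y=0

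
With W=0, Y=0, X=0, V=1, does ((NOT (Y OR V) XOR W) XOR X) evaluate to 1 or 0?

Substituting: ((NOT (0 OR 1) XOR 0) XOR 0)
= 0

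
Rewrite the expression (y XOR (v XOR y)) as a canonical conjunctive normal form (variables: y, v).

(y OR v) AND (NOT y OR v)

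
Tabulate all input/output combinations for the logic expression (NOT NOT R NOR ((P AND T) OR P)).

P | T | R | Output
------------------
0 | 0 | 0 | 1
0 | 0 | 1 | 0
0 | 1 | 0 | 1
0 | 1 | 1 | 0
1 | 0 | 0 | 0
1 | 0 | 1 | 0
1 | 1 | 0 | 0
1 | 1 | 1 | 0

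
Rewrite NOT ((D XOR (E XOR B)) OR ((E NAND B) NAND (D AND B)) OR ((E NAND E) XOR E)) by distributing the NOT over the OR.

NOT (D XOR (E XOR B)) AND NOT ((E NAND B) NAND (D AND B)) AND NOT ((E NAND E) XOR E)
De Morgan's: NOT(OR of terms) = AND of negations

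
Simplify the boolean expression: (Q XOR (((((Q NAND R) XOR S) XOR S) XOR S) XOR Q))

By XOR self-cancellation ((E XOR v) XOR v = E) then XOR self-cancellation ((E XOR v) XOR v = E):
= ((Q NAND R) XOR S)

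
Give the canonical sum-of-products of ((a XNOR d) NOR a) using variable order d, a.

Σm(2) = (d AND NOT a)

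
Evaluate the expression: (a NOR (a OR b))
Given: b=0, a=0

Substituting: (0 NOR (0 OR 0))
= 1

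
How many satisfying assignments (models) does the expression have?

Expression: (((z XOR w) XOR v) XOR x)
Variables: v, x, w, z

Satisfying assignments: (0,0,0,1), (0,0,1,0), (0,1,0,0), (0,1,1,1), (1,0,0,0), (1,0,1,1), (1,1,0,1), (1,1,1,0)
Count: 8 out of 16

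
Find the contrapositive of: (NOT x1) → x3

Contrapositive: NOT x3 → x1
Note: A statement and its contrapositive are logically equivalent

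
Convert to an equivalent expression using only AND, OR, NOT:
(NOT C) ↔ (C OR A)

((NOT C) AND (C OR A)) OR (C AND NOT (C OR A))
(Biconditional = both true or both false)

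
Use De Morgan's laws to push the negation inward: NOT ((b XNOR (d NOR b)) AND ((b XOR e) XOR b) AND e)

NOT (b XNOR (d NOR b)) OR NOT ((b XOR e) XOR b) OR NOT e
De Morgan's: NOT(AND of terms) = OR of negations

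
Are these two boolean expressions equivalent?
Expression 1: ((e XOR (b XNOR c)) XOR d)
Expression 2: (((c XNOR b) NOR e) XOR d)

No. Counterexample: with c=0, e=0, b=0, d=0, Expression 1 = 1 but Expression 2 = 0.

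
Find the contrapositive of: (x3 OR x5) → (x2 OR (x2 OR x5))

Contrapositive: NOT (x2 OR (x2 OR x5)) → NOT (x3 OR x5)
Note: A statement and its contrapositive are logically equivalent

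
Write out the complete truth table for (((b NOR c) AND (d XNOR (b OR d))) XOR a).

d | b | a | c | Output
----------------------
0 | 0 | 0 | 0 | 1
0 | 0 | 0 | 1 | 0
0 | 0 | 1 | 0 | 0
0 | 0 | 1 | 1 | 1
0 | 1 | 0 | 0 | 0
0 | 1 | 0 | 1 | 0
0 | 1 | 1 | 0 | 1
0 | 1 | 1 | 1 | 1
1 | 0 | 0 | 0 | 1
1 | 0 | 0 | 1 | 0
1 | 0 | 1 | 0 | 0
1 | 0 | 1 | 1 | 1
1 | 1 | 0 | 0 | 0
1 | 1 | 0 | 1 | 0
1 | 1 | 1 | 0 | 1
1 | 1 | 1 | 1 | 1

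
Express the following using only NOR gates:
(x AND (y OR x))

((x NOR x) NOR (((y NOR x) NOR (y NOR x)) NOR ((y NOR x) NOR (y NOR x))))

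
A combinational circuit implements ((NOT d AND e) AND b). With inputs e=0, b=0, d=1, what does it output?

Substituting: ((NOT 1 AND 0) AND 0)
= 0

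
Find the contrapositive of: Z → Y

Contrapositive: NOT Y → NOT Z
Note: A statement and its contrapositive are logically equivalent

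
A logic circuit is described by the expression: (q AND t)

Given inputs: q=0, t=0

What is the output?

Substituting: (0 AND 0)
= 0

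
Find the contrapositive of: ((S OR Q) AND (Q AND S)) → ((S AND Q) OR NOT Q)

Contrapositive: NOT ((S AND Q) OR NOT Q) → NOT ((S OR Q) AND (Q AND S))
Note: A statement and its contrapositive are logically equivalent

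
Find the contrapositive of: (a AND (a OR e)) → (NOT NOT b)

Contrapositive: NOT b → NOT (a AND (a OR e))
Note: A statement and its contrapositive are logically equivalent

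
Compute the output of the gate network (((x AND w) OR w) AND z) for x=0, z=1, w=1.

Substituting: (((0 AND 1) OR 1) AND 1)
= 1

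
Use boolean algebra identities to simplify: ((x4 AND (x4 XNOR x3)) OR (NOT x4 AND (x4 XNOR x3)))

By distribution ((E AND v) OR (E AND NOT v) = E):
= (x4 XNOR x3)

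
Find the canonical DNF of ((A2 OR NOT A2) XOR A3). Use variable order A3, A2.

(NOT A3 AND NOT A2) OR (NOT A3 AND A2)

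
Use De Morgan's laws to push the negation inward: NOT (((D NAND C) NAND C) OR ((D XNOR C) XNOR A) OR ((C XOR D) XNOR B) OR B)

NOT ((D NAND C) NAND C) AND NOT ((D XNOR C) XNOR A) AND NOT ((C XOR D) XNOR B) AND NOT B
De Morgan's: NOT(OR of terms) = AND of negations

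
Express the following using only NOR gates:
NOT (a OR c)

(((a NOR c) NOR (a NOR c)) NOR ((a NOR c) NOR (a NOR c)))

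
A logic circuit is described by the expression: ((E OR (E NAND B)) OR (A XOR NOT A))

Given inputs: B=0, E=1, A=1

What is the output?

Substituting: ((1 OR (1 NAND 0)) OR (1 XOR NOT 1))
= 1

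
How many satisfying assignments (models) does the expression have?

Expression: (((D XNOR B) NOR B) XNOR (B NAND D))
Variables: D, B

Satisfying assignments: (1,0), (1,1)
Count: 2 out of 4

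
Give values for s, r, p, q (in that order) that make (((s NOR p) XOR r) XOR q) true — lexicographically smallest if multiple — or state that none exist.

s=0, r=0, p=0, q=0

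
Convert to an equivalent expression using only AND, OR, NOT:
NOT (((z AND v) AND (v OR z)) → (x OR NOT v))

((z AND v) AND (v OR z)) AND NOT (x OR NOT v)
(Negated implication: NOT(A → B) = A AND NOT B)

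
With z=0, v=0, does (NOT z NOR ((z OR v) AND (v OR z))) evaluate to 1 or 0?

Substituting: (NOT 0 NOR ((0 OR 0) AND (0 OR 0)))
= 0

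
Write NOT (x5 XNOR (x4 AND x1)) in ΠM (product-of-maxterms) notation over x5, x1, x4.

ΠM(0, 1, 2, 7) = (x5 OR x1 OR x4) AND (x5 OR x1 OR NOT x4) AND (x5 OR NOT x1 OR x4) AND (NOT x5 OR NOT x1 OR NOT x4)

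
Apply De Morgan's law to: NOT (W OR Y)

NOT W AND NOT Y
De Morgan's: NOT(OR of terms) = AND of negations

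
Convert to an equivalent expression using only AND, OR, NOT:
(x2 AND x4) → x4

NOT (x2 AND x4) OR x4
(Implication elimination: A → B = NOT A OR B)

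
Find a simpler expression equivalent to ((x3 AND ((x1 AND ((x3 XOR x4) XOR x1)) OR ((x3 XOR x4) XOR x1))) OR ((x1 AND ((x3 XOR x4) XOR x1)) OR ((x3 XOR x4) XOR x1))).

By absorption (E OR (E AND v) = E) then absorption (E OR (E AND v) = E):
= ((x3 XOR x4) XOR x1)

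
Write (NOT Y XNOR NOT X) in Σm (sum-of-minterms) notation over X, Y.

Σm(0, 3) = (NOT X AND NOT Y) OR (X AND Y)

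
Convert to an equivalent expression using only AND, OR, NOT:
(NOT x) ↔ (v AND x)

((NOT x) AND (v AND x)) OR (x AND NOT (v AND x))
(Biconditional = both true or both false)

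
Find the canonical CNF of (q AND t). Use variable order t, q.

(t OR q) AND (t OR NOT q) AND (NOT t OR q)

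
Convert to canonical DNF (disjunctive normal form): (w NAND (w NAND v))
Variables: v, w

(NOT v AND NOT w) OR (v AND NOT w) OR (v AND w)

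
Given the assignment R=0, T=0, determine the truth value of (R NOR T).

Substituting: (0 NOR 0)
= 1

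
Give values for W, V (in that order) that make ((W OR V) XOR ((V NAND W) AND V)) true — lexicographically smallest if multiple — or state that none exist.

W=1, V=0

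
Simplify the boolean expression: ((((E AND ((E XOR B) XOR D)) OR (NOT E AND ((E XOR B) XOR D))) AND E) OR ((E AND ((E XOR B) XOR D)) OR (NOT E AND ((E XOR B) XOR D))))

By absorption (E OR (E AND v) = E) then distribution ((E AND v) OR (E AND NOT v) = E):
= ((E XOR B) XOR D)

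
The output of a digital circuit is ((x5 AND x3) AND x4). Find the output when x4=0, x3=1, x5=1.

Substituting: ((1 AND 1) AND 0)
= 0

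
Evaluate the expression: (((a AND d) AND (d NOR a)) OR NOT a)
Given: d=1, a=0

Substituting: (((0 AND 1) AND (1 NOR 0)) OR NOT 0)
= 1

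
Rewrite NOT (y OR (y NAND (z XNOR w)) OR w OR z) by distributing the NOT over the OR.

NOT y AND NOT (y NAND (z XNOR w)) AND NOT w AND NOT z
De Morgan's: NOT(OR of terms) = AND of negations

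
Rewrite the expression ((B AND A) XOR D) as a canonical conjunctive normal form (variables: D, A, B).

(D OR A OR B) AND (D OR A OR NOT B) AND (D OR NOT A OR B) AND (NOT D OR NOT A OR NOT B)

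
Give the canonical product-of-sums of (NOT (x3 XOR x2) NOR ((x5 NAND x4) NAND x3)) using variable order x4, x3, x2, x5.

ΠM(0, 1, 2, 3, 6, 7, 8, 9, 10, 11, 13, 14, 15) = (x4 OR x3 OR x2 OR x5) AND (x4 OR x3 OR x2 OR NOT x5) AND (x4 OR x3 OR NOT x2 OR x5) AND (x4 OR x3 OR NOT x2 OR NOT x5) AND (x4 OR NOT x3 OR NOT x2 OR x5) AND (x4 OR NOT x3 OR NOT x2 OR NOT x5) AND (NOT x4 OR x3 OR x2 OR x5) AND (NOT x4 OR x3 OR x2 OR NOT x5) AND (NOT x4 OR x3 OR NOT x2 OR x5) AND (NOT x4 OR x3 OR NOT x2 OR NOT x5) AND (NOT x4 OR NOT x3 OR x2 OR NOT x5) AND (NOT x4 OR NOT x3 OR NOT x2 OR x5) AND (NOT x4 OR NOT x3 OR NOT x2 OR NOT x5)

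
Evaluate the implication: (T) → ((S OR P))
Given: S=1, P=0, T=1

Antecedent (T) = 1; consequent ((S OR P)) = 1.
1 → 1 = 1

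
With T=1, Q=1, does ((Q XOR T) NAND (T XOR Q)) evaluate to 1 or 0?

Substituting: ((1 XOR 1) NAND (1 XOR 1))
= 1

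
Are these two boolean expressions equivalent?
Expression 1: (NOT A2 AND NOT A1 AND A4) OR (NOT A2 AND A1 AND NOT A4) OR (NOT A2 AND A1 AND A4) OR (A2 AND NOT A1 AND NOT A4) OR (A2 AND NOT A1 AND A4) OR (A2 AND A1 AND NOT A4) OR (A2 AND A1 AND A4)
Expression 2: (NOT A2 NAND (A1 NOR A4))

Yes, they are equivalent — the two output columns agree on all 8 assignments:
A2 | A1 | A4 | Expression 1 | Expression 2
------------------------------------------
0 | 0 | 0 | 0 | 0
0 | 0 | 1 | 1 | 1
0 | 1 | 0 | 1 | 1
0 | 1 | 1 | 1 | 1
1 | 0 | 0 | 1 | 1
1 | 0 | 1 | 1 | 1
1 | 1 | 0 | 1 | 1
1 | 1 | 1 | 1 | 1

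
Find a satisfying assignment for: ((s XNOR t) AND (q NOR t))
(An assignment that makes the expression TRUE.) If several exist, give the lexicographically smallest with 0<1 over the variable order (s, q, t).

s=0, q=0, t=0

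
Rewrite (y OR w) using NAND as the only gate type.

((y NAND y) NAND (w NAND w))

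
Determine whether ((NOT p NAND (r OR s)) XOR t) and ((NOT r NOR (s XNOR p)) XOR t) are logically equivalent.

No. Counterexample: with r=0, s=0, p=0, t=0, Expression 1 = 1 but Expression 2 = 0.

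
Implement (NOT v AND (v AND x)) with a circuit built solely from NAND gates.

(((v NAND v) NAND ((v NAND x) NAND (v NAND x))) NAND ((v NAND v) NAND ((v NAND x) NAND (v NAND x))))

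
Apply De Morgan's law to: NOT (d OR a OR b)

NOT d AND NOT a AND NOT b
De Morgan's: NOT(OR of terms) = AND of negations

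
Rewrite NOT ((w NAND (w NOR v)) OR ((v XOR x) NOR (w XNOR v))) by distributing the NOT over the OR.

NOT (w NAND (w NOR v)) AND NOT ((v XOR x) NOR (w XNOR v))
De Morgan's: NOT(OR of terms) = AND of negations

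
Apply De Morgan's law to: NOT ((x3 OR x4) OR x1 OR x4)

NOT (x3 OR x4) AND NOT x1 AND NOT x4
De Morgan's: NOT(OR of terms) = AND of negations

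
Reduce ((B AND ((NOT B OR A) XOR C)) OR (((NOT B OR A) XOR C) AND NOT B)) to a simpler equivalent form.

By distribution ((E AND v) OR (E AND NOT v) = E):
= ((NOT B OR A) XOR C)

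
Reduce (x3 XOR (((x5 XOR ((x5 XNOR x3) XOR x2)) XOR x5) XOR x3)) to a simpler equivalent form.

By XOR self-cancellation ((E XOR v) XOR v = E) then XOR self-cancellation ((E XOR v) XOR v = E):
= ((x5 XNOR x3) XOR x2)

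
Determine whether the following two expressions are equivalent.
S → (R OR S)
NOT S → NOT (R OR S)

No, Inverse is not equivalent to original (counterexample: S=0, R=1)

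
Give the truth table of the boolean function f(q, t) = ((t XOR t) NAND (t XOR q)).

q | t | Output
--------------
0 | 0 | 1
0 | 1 | 1
1 | 0 | 1
1 | 1 | 1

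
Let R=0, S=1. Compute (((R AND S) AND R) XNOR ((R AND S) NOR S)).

Substituting: (((0 AND 1) AND 0) XNOR ((0 AND 1) NOR 1))
= 1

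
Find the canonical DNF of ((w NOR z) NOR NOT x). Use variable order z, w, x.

(NOT z AND w AND x) OR (z AND NOT w AND x) OR (z AND w AND x)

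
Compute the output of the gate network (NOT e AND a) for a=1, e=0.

Substituting: (NOT 0 AND 1)
= 1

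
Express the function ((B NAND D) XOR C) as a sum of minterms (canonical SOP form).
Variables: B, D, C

Σm(0, 2, 4, 7) = (NOT B AND NOT D AND NOT C) OR (NOT B AND D AND NOT C) OR (B AND NOT D AND NOT C) OR (B AND D AND C)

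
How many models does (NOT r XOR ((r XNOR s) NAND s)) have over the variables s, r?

Satisfying assignments: (0,1)
Count: 1 out of 4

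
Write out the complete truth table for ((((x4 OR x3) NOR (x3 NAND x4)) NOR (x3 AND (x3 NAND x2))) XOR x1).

x2 | x1 | x4 | x3 | Output
--------------------------
0 | 0 | 0 | 0 | 1
0 | 0 | 0 | 1 | 0
0 | 0 | 1 | 0 | 1
0 | 0 | 1 | 1 | 0
0 | 1 | 0 | 0 | 0
0 | 1 | 0 | 1 | 1
0 | 1 | 1 | 0 | 0
0 | 1 | 1 | 1 | 1
1 | 0 | 0 | 0 | 1
1 | 0 | 0 | 1 | 1
1 | 0 | 1 | 0 | 1
1 | 0 | 1 | 1 | 1
1 | 1 | 0 | 0 | 0
1 | 1 | 0 | 1 | 0
1 | 1 | 1 | 0 | 0
1 | 1 | 1 | 1 | 0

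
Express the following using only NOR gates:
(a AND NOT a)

((a NOR a) NOR ((a NOR a) NOR (a NOR a)))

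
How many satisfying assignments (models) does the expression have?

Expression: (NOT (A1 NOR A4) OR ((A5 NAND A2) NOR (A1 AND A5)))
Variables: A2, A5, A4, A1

Satisfying assignments: (0,0,0,1), (0,0,1,0), (0,0,1,1), (0,1,0,1), (0,1,1,0), (0,1,1,1), (1,0,0,1), (1,0,1,0), (1,0,1,1), (1,1,0,0), (1,1,0,1), (1,1,1,0), (1,1,1,1)
Count: 13 out of 16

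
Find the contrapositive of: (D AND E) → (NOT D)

Contrapositive: D → NOT (D AND E)
Note: A statement and its contrapositive are logically equivalent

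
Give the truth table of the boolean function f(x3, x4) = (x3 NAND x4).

x3 | x4 | Output
----------------
0 | 0 | 1
0 | 1 | 1
1 | 0 | 1
1 | 1 | 0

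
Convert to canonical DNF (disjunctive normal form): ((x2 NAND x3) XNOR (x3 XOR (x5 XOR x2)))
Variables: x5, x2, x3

(NOT x5 AND NOT x2 AND x3) OR (NOT x5 AND x2 AND NOT x3) OR (NOT x5 AND x2 AND x3) OR (x5 AND NOT x2 AND NOT x3)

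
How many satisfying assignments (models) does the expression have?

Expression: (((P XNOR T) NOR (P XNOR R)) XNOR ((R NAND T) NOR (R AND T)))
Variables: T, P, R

Satisfying assignments: (0,0,0), (0,0,1), (0,1,1), (1,0,0), (1,1,0), (1,1,1)
Count: 6 out of 8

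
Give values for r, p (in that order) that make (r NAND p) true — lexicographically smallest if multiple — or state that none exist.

r=0, p=0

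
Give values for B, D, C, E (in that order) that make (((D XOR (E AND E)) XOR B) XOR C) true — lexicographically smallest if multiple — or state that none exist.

B=0, D=0, C=0, E=1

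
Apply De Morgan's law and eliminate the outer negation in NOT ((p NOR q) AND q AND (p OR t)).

NOT (p NOR q) OR NOT q OR NOT (p OR t)
De Morgan's: NOT(AND of terms) = OR of negations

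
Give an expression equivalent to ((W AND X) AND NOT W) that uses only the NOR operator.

((((W NOR W) NOR (X NOR X)) NOR ((W NOR W) NOR (X NOR X))) NOR ((W NOR W) NOR (W NOR W)))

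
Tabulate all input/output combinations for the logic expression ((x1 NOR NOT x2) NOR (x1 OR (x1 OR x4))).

x1 | x4 | x2 | Output
---------------------
0 | 0 | 0 | 1
0 | 0 | 1 | 0
0 | 1 | 0 | 0
0 | 1 | 1 | 0
1 | 0 | 0 | 0
1 | 0 | 1 | 0
1 | 1 | 0 | 0
1 | 1 | 1 | 0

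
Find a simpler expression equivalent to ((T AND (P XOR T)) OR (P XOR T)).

By absorption (E OR (E AND v) = E):
= (P XOR T)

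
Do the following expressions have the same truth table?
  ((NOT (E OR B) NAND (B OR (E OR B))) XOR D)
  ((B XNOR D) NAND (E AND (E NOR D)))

No. Counterexample: with D=1, E=0, B=0, Expression 1 = 0 but Expression 2 = 1.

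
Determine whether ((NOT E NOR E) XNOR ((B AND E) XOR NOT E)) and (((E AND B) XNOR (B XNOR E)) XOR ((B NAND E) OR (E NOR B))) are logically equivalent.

No. Counterexample: with E=0, B=0, Expression 1 = 0 but Expression 2 = 1.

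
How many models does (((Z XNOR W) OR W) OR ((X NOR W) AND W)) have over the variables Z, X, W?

Satisfying assignments: (0,0,0), (0,0,1), (0,1,0), (0,1,1), (1,0,1), (1,1,1)
Count: 6 out of 8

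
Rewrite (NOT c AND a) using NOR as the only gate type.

(((c NOR c) NOR (c NOR c)) NOR (a NOR a))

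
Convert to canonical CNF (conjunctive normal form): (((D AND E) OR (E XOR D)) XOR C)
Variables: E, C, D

(E OR C OR D) AND (E OR NOT C OR NOT D) AND (NOT E OR NOT C OR D) AND (NOT E OR NOT C OR NOT D)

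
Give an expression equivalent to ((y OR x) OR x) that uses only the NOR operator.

((((y NOR x) NOR (y NOR x)) NOR x) NOR (((y NOR x) NOR (y NOR x)) NOR x))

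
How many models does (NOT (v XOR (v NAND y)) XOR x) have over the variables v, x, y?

Satisfying assignments: (0,1,0), (0,1,1), (1,0,0), (1,1,1)
Count: 4 out of 8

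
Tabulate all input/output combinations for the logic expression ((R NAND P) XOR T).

T | P | R | Output
------------------
0 | 0 | 0 | 1
0 | 0 | 1 | 1
0 | 1 | 0 | 1
0 | 1 | 1 | 0
1 | 0 | 0 | 0
1 | 0 | 1 | 0
1 | 1 | 0 | 0
1 | 1 | 1 | 1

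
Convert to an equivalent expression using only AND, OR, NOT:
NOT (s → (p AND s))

s AND NOT (p AND s)
(Negated implication: NOT(A → B) = A AND NOT B)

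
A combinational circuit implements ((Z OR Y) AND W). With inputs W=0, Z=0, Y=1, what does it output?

Substituting: ((0 OR 1) AND 0)
= 0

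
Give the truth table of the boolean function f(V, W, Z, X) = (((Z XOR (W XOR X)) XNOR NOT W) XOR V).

V | W | Z | X | Output
----------------------
0 | 0 | 0 | 0 | 0
0 | 0 | 0 | 1 | 1
0 | 0 | 1 | 0 | 1
0 | 0 | 1 | 1 | 0
0 | 1 | 0 | 0 | 0
0 | 1 | 0 | 1 | 1
0 | 1 | 1 | 0 | 1
0 | 1 | 1 | 1 | 0
1 | 0 | 0 | 0 | 1
1 | 0 | 0 | 1 | 0
1 | 0 | 1 | 0 | 0
1 | 0 | 1 | 1 | 1
1 | 1 | 0 | 0 | 1
1 | 1 | 0 | 1 | 0
1 | 1 | 1 | 0 | 0
1 | 1 | 1 | 1 | 1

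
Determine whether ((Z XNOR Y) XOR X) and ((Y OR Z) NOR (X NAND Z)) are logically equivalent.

No. Counterexample: with X=0, Y=0, Z=0, Expression 1 = 1 but Expression 2 = 0.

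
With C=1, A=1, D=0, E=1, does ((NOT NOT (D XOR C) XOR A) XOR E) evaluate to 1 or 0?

Substituting: ((NOT NOT (0 XOR 1) XOR 1) XOR 1)
= 1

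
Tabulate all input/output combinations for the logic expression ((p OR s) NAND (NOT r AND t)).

p | s | t | r | Output
----------------------
0 | 0 | 0 | 0 | 1
0 | 0 | 0 | 1 | 1
0 | 0 | 1 | 0 | 1
0 | 0 | 1 | 1 | 1
0 | 1 | 0 | 0 | 1
0 | 1 | 0 | 1 | 1
0 | 1 | 1 | 0 | 0
0 | 1 | 1 | 1 | 1
1 | 0 | 0 | 0 | 1
1 | 0 | 0 | 1 | 1
1 | 0 | 1 | 0 | 0
1 | 0 | 1 | 1 | 1
1 | 1 | 0 | 0 | 1
1 | 1 | 0 | 1 | 1
1 | 1 | 1 | 0 | 0
1 | 1 | 1 | 1 | 1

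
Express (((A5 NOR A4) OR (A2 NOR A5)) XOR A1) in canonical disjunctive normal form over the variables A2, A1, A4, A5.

(NOT A2 AND NOT A1 AND NOT A4 AND NOT A5) OR (NOT A2 AND NOT A1 AND A4 AND NOT A5) OR (NOT A2 AND A1 AND NOT A4 AND A5) OR (NOT A2 AND A1 AND A4 AND A5) OR (A2 AND NOT A1 AND NOT A4 AND NOT A5) OR (A2 AND A1 AND NOT A4 AND A5) OR (A2 AND A1 AND A4 AND NOT A5) OR (A2 AND A1 AND A4 AND A5)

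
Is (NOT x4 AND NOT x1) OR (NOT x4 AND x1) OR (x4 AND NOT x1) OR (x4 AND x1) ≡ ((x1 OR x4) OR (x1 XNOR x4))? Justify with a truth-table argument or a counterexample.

Yes, they are equivalent — the two output columns agree on all 4 assignments:
x4 | x1 | Expression 1 | Expression 2
-------------------------------------
0 | 0 | 1 | 1
0 | 1 | 1 | 1
1 | 0 | 1 | 1
1 | 1 | 1 | 1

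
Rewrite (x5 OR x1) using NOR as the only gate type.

((x5 NOR x1) NOR (x5 NOR x1))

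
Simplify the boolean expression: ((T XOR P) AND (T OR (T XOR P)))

By absorption (E AND (E OR v) = E):
= (T XOR P)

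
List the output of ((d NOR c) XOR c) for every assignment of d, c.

d | c | Output
--------------
0 | 0 | 1
0 | 1 | 1
1 | 0 | 0
1 | 1 | 1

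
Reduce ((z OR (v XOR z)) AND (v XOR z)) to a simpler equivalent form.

By absorption (E AND (E OR v) = E):
= (v XOR z)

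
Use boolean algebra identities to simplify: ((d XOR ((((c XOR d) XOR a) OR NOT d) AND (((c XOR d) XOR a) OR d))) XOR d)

By XOR self-cancellation ((E XOR v) XOR v = E) then distribution ((E OR v) AND (E OR NOT v) = E):
= ((c XOR d) XOR a)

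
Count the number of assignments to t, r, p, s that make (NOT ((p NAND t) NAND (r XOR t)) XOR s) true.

Satisfying assignments: (0,0,0,1), (0,0,1,1), (0,1,0,0), (0,1,1,0), (1,0,0,0), (1,0,1,1), (1,1,0,1), (1,1,1,1)
Count: 8 out of 16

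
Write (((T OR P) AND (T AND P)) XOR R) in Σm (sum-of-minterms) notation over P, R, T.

Σm(2, 3, 5, 6) = (NOT P AND R AND NOT T) OR (NOT P AND R AND T) OR (P AND NOT R AND T) OR (P AND R AND NOT T)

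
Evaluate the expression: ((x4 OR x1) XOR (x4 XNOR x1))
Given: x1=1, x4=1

Substituting: ((1 OR 1) XOR (1 XNOR 1))
= 0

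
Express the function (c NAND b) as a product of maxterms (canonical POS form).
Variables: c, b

ΠM(3) = (NOT c OR NOT b)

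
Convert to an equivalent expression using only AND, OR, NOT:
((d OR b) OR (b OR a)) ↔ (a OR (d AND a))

(((d OR b) OR (b OR a)) AND (a OR (d AND a))) OR (NOT ((d OR b) OR (b OR a)) AND NOT (a OR (d AND a)))
(Biconditional = both true or both false)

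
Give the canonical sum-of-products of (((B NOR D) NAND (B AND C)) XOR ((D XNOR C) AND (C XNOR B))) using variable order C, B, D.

Σm(1, 2, 3, 4, 5, 6) = (NOT C AND NOT B AND D) OR (NOT C AND B AND NOT D) OR (NOT C AND B AND D) OR (C AND NOT B AND NOT D) OR (C AND NOT B AND D) OR (C AND B AND NOT D)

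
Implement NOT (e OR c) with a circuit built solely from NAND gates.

(((e NAND e) NAND (c NAND c)) NAND ((e NAND e) NAND (c NAND c)))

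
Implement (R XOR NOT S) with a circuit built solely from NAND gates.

((R NAND (R NAND (S NAND S))) NAND ((S NAND S) NAND (R NAND (S NAND S))))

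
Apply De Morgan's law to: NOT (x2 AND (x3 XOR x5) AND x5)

NOT x2 OR NOT (x3 XOR x5) OR NOT x5
De Morgan's: NOT(AND of terms) = OR of negations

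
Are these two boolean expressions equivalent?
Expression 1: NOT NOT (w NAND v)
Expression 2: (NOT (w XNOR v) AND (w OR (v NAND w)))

No. Counterexample: with w=0, v=0, Expression 1 = 1 but Expression 2 = 0.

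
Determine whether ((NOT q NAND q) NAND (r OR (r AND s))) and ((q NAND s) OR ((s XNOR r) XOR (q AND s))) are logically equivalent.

No. Counterexample: with q=0, r=1, s=0, Expression 1 = 0 but Expression 2 = 1.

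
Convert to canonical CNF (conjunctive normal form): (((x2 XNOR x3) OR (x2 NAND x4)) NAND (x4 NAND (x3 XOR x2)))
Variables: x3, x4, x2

(x3 OR x4 OR x2) AND (x3 OR x4 OR NOT x2) AND (x3 OR NOT x4 OR x2) AND (NOT x3 OR x4 OR x2) AND (NOT x3 OR x4 OR NOT x2) AND (NOT x3 OR NOT x4 OR NOT x2)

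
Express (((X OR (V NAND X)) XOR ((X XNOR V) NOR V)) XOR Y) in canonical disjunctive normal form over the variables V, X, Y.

(NOT V AND NOT X AND NOT Y) OR (NOT V AND X AND Y) OR (V AND NOT X AND NOT Y) OR (V AND X AND NOT Y)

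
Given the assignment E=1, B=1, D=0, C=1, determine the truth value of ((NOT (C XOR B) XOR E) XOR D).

Substituting: ((NOT (1 XOR 1) XOR 1) XOR 0)
= 0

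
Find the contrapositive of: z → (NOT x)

Contrapositive: x → NOT z
Note: A statement and its contrapositive are logically equivalent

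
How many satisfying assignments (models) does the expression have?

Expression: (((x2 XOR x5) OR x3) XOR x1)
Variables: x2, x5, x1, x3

Satisfying assignments: (0,0,0,1), (0,0,1,0), (0,1,0,0), (0,1,0,1), (1,0,0,0), (1,0,0,1), (1,1,0,1), (1,1,1,0)
Count: 8 out of 16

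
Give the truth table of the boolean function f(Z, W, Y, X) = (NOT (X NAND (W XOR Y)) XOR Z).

Z | W | Y | X | Output
----------------------
0 | 0 | 0 | 0 | 0
0 | 0 | 0 | 1 | 0
0 | 0 | 1 | 0 | 0
0 | 0 | 1 | 1 | 1
0 | 1 | 0 | 0 | 0
0 | 1 | 0 | 1 | 1
0 | 1 | 1 | 0 | 0
0 | 1 | 1 | 1 | 0
1 | 0 | 0 | 0 | 1
1 | 0 | 0 | 1 | 1
1 | 0 | 1 | 0 | 1
1 | 0 | 1 | 1 | 0
1 | 1 | 0 | 0 | 1
1 | 1 | 0 | 1 | 0
1 | 1 | 1 | 0 | 1
1 | 1 | 1 | 1 | 1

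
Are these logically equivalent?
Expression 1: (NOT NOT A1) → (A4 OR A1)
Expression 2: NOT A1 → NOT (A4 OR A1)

No, Inverse is not equivalent to original (counterexample: A1=0, A2=0, A4=1)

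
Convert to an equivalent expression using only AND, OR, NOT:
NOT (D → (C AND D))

D AND NOT (C AND D)
(Negated implication: NOT(A → B) = A AND NOT B)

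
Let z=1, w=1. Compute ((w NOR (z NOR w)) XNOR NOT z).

Substituting: ((1 NOR (1 NOR 1)) XNOR NOT 1)
= 1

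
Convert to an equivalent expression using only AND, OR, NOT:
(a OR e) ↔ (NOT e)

((a OR e) AND (NOT e)) OR (NOT (a OR e) AND e)
(Biconditional = both true or both false)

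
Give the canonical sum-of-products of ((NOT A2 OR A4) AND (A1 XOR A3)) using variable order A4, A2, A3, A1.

Σm(1, 2, 9, 10, 13, 14) = (NOT A4 AND NOT A2 AND NOT A3 AND A1) OR (NOT A4 AND NOT A2 AND A3 AND NOT A1) OR (A4 AND NOT A2 AND NOT A3 AND A1) OR (A4 AND NOT A2 AND A3 AND NOT A1) OR (A4 AND A2 AND NOT A3 AND A1) OR (A4 AND A2 AND A3 AND NOT A1)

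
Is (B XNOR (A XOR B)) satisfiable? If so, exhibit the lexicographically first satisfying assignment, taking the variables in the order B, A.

B=0, A=0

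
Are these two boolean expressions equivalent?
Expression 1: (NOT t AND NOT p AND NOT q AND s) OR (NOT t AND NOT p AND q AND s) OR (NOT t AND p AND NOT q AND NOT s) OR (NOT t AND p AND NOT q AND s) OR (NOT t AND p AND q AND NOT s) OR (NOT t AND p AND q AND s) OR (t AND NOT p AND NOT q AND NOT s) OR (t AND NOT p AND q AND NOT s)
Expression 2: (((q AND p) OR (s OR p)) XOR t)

Yes, they are equivalent — the two output columns agree on all 16 assignments:
t | p | q | s | Expression 1 | Expression 2
-------------------------------------------
0 | 0 | 0 | 0 | 0 | 0
0 | 0 | 0 | 1 | 1 | 1
0 | 0 | 1 | 0 | 0 | 0
0 | 0 | 1 | 1 | 1 | 1
0 | 1 | 0 | 0 | 1 | 1
0 | 1 | 0 | 1 | 1 | 1
0 | 1 | 1 | 0 | 1 | 1
0 | 1 | 1 | 1 | 1 | 1
1 | 0 | 0 | 0 | 1 | 1
1 | 0 | 0 | 1 | 0 | 0
1 | 0 | 1 | 0 | 1 | 1
1 | 0 | 1 | 1 | 0 | 0
1 | 1 | 0 | 0 | 0 | 0
1 | 1 | 0 | 1 | 0 | 0
1 | 1 | 1 | 0 | 0 | 0
1 | 1 | 1 | 1 | 0 | 0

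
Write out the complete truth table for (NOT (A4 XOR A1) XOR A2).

A2 | A4 | A1 | Output
---------------------
0 | 0 | 0 | 1
0 | 0 | 1 | 0
0 | 1 | 0 | 0
0 | 1 | 1 | 1
1 | 0 | 0 | 0
1 | 0 | 1 | 1
1 | 1 | 0 | 1
1 | 1 | 1 | 0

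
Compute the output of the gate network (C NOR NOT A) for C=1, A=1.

Substituting: (1 NOR NOT 1)
= 0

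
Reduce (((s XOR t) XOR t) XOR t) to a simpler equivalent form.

By XOR self-cancellation ((E XOR v) XOR v = E):
= (s XOR t)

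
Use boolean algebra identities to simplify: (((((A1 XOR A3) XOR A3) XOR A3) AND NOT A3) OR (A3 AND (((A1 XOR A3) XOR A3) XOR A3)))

By distribution ((E AND v) OR (E AND NOT v) = E) then XOR self-cancellation ((E XOR v) XOR v = E):
= (A1 XOR A3)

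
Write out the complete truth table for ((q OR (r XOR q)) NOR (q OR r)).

q | r | Output
--------------
0 | 0 | 1
0 | 1 | 0
1 | 0 | 0
1 | 1 | 0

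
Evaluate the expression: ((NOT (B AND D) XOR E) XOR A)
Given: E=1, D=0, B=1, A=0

Substituting: ((NOT (1 AND 0) XOR 1) XOR 0)
= 0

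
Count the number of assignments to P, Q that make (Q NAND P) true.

Satisfying assignments: (0,0), (0,1), (1,0)
Count: 3 out of 4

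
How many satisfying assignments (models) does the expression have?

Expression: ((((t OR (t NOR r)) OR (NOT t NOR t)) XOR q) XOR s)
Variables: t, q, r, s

Satisfying assignments: (0,0,0,0), (0,0,1,1), (0,1,0,1), (0,1,1,0), (1,0,0,0), (1,0,1,0), (1,1,0,1), (1,1,1,1)
Count: 8 out of 16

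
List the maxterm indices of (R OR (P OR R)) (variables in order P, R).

ΠM(0) = (P OR R)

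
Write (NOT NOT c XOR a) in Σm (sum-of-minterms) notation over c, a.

Σm(1, 2) = (NOT c AND a) OR (c AND NOT a)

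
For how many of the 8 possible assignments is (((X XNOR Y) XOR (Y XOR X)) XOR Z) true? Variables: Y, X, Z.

Satisfying assignments: (0,0,0), (0,1,0), (1,0,0), (1,1,0)
Count: 4 out of 8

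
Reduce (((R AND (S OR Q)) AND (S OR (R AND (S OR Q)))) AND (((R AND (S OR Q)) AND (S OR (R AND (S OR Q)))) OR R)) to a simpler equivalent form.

By absorption (E AND (E OR v) = E) then absorption (E AND (E OR v) = E):
= (R AND (S OR Q))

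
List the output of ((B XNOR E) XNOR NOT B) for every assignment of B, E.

B | E | Output
--------------
0 | 0 | 1
0 | 1 | 0
1 | 0 | 1
1 | 1 | 0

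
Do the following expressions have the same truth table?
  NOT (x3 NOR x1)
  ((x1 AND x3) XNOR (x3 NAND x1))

No. Counterexample: with x3=0, x1=1, Expression 1 = 1 but Expression 2 = 0.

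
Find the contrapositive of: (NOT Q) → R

Contrapositive: NOT R → Q
Note: A statement and its contrapositive are logically equivalent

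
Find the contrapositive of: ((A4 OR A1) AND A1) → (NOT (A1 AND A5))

Contrapositive: (A1 AND A5) → NOT ((A4 OR A1) AND A1)
Note: A statement and its contrapositive are logically equivalent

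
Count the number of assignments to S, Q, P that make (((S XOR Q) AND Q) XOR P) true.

Satisfying assignments: (0,0,1), (0,1,0), (1,0,1), (1,1,1)
Count: 4 out of 8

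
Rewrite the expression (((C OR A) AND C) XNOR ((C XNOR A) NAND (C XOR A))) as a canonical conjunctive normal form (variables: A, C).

(A OR C) AND (NOT A OR C)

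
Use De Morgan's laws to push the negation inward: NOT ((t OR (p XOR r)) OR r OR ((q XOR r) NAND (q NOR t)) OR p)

NOT (t OR (p XOR r)) AND NOT r AND NOT ((q XOR r) NAND (q NOR t)) AND NOT p
De Morgan's: NOT(OR of terms) = AND of negations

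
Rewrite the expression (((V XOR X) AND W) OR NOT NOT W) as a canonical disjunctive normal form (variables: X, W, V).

(NOT X AND W AND NOT V) OR (NOT X AND W AND V) OR (X AND W AND NOT V) OR (X AND W AND V)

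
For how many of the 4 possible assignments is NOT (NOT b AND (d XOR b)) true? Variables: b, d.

Satisfying assignments: (0,0), (1,0), (1,1)
Count: 3 out of 4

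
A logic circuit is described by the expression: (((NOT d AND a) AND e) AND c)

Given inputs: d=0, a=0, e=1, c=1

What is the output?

Substituting: (((NOT 0 AND 0) AND 1) AND 1)
= 0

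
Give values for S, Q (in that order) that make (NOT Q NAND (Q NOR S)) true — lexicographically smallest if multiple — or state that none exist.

S=0, Q=1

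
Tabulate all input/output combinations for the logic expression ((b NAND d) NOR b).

b | d | Output
--------------
0 | 0 | 0
0 | 1 | 0
1 | 0 | 0
1 | 1 | 0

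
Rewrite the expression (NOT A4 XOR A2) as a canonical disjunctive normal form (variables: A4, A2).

(NOT A4 AND NOT A2) OR (A4 AND A2)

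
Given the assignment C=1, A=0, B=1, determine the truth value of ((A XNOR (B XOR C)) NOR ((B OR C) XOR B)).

Substituting: ((0 XNOR (1 XOR 1)) NOR ((1 OR 1) XOR 1))
= 0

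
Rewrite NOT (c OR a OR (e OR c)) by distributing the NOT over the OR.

NOT c AND NOT a AND NOT (e OR c)
De Morgan's: NOT(OR of terms) = AND of negations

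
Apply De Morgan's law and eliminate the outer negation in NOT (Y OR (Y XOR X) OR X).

NOT Y AND NOT (Y XOR X) AND NOT X
De Morgan's: NOT(OR of terms) = AND of negations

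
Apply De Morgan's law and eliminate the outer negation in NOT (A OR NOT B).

NOT A AND B
De Morgan's: NOT(OR of terms) = AND of negations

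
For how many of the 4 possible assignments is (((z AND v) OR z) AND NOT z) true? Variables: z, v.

No assignment satisfies the expression.
Count: 0 out of 4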